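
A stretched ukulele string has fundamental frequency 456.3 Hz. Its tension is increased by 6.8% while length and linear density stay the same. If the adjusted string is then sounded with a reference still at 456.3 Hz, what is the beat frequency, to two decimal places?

For a string, f ∝ √T, so the new frequency is 456.3·√1.068 = 471.5591 Hz.
f_beat = |471.5591 − 456.3| = 15.26 Hz.

15.26 Hz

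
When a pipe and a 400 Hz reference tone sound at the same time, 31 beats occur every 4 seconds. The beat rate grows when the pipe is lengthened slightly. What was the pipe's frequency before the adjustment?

392.25 Hz

Beat frequency = 31/4 = 7.75 Hz.
|f − 400| = 7.75, so the pipe was at either 392.25 Hz or 407.75 Hz.
A longer pipe has a lower fundamental; the adjustment lowers the pipe's frequency.
The beat rate rose, so the adjustment moved the pipe further from 400 Hz — it was already below the reference.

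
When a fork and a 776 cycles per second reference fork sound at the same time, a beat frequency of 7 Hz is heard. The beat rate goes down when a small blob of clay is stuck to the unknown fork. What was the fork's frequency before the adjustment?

|f − 776| = 7, so the fork was at either 769 Hz or 783 Hz.
Adding mass to a fork lowers its frequency; the adjustment lowers the fork's frequency.
The beat rate fell, so the adjustment moved the fork toward 776 Hz — it must have started above the reference.

783 Hz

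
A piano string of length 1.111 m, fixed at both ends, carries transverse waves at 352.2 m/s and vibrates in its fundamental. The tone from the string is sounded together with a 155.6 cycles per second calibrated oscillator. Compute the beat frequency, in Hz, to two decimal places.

2.91 Hz

For a string fixed at both ends, f_n = n·v/(2L) = 1·352.2/(2·1.111) = 158.5059 Hz.
f_beat = |158.5059 − 155.6| = 2.91 Hz.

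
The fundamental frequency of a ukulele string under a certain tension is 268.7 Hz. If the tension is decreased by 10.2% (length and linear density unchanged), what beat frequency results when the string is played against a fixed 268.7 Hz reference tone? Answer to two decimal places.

14.07 Hz

For a string, f ∝ √T, so the new frequency is 268.7·√0.898 = 254.6278 Hz.
f_beat = |254.6278 − 268.7| = 14.07 Hz.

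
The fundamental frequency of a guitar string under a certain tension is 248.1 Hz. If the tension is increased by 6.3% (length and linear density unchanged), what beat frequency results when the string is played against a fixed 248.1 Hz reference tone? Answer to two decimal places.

For a string, f ∝ √T, so the new frequency is 248.1·√1.063 = 255.7958 Hz.
f_beat = |255.7958 − 248.1| = 7.70 Hz.

7.70 Hz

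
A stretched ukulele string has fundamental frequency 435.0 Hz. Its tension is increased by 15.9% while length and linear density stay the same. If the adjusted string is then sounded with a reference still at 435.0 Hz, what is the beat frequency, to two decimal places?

For a string, f ∝ √T, so the new frequency is 435.0·√1.159 = 468.3074 Hz.
f_beat = |468.3074 − 435.0| = 33.31 Hz.

33.31 Hz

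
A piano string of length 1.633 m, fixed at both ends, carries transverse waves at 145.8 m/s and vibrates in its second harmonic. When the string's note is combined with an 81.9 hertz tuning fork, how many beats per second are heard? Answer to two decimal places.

For a string fixed at both ends, f_n = n·v/(2L) = 2·145.8/(2·1.633) = 89.2835 Hz.
f_beat = |89.2835 − 81.9| = 7.38 Hz.

7.38 Hz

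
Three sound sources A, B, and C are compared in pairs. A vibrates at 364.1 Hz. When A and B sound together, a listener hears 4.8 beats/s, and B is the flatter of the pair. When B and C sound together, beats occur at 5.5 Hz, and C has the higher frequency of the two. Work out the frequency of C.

B is below A, so f_B = 364.1 − 4.8 = 359.3 Hz.
C is above B, so f_C = 359.3 + 5.5 = 364.8 Hz.

364.8 Hz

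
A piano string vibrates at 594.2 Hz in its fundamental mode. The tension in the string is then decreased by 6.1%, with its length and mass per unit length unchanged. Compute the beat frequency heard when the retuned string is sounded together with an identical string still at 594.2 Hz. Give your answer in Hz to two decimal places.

For a string, f ∝ √T, so the new frequency is 594.2·√0.939 = 575.7918 Hz.
f_beat = |575.7918 − 594.2| = 18.41 Hz.

18.41 Hz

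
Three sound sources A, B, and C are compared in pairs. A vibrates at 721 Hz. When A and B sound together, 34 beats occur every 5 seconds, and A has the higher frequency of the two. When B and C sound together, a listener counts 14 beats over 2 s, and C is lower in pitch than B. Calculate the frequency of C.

707.2 Hz

A–B: Beat frequency = 34/5 = 6.8 Hz.
B is below A, so f_B = 721 − 6.8 = 714.2 Hz.
B–C: Beat frequency = 14/2 = 7 Hz.
C is below B, so f_C = 714.2 − 7 = 707.2 Hz.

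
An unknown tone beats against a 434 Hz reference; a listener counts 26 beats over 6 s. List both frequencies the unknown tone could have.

Beat frequency = 26/6 = 4.3333 Hz.
|f − 434| = 4.3333, so f = 434 ± 4.3333.

429.6667 Hz or 438.3333 Hz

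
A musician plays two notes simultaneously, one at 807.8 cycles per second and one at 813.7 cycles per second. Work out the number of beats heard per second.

5.9 Hz

The beat frequency equals the magnitude of the frequency difference.
|807.8 − 813.7| = 5.9 Hz.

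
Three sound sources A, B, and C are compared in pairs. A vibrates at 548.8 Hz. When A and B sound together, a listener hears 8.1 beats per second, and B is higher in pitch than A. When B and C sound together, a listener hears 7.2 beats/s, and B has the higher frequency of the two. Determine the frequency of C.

B is above A, so f_B = 548.8 + 8.1 = 556.9 Hz.
C is below B, so f_C = 556.9 − 7.2 = 549.7 Hz.

549.7 Hz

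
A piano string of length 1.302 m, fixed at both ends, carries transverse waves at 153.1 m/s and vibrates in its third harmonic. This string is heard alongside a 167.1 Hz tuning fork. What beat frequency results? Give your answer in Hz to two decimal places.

For a string fixed at both ends, f_n = n·v/(2L) = 3·153.1/(2·1.302) = 176.3825 Hz.
f_beat = |176.3825 − 167.1| = 9.28 Hz.

9.28 Hz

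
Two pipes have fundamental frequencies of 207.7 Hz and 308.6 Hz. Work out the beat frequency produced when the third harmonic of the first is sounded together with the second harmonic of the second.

5.9 Hz

Third harmonic of the first: 3·207.7 = 623.1 Hz.
Second harmonic of the second: 2·308.6 = 617.2 Hz.
f_beat = |623.1 − 617.2| = 5.9 Hz.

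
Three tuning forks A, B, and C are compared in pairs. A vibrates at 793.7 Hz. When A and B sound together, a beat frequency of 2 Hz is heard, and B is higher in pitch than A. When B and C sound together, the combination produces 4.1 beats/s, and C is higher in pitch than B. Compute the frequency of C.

799.8 Hz

B is above A, so f_B = 793.7 + 2 = 795.7 Hz.
C is above B, so f_C = 795.7 + 4.1 = 799.8 Hz.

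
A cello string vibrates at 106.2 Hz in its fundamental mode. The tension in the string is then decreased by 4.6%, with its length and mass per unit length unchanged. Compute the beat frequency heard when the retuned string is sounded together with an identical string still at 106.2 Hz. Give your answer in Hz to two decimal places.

2.47 Hz

For a string, f ∝ √T, so the new frequency is 106.2·√0.954 = 103.7286 Hz.
f_beat = |103.7286 − 106.2| = 2.47 Hz.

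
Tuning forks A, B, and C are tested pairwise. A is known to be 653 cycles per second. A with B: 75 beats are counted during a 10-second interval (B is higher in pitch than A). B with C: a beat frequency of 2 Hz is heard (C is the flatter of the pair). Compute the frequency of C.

658.5 Hz

A–B: Beat frequency = 75/10 = 7.5 Hz.
B is above A, so f_B = 653 + 7.5 = 660.5 Hz.
C is below B, so f_C = 660.5 − 2 = 658.5 Hz.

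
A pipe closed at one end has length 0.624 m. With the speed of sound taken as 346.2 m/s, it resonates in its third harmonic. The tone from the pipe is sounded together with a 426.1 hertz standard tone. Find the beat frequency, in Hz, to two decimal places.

Closed pipe (odd harmonics): f_n = n·v/(4L) = 3·346.2/(4·0.624) = 416.1058 Hz.
f_beat = |416.1058 − 426.1| = 9.99 Hz.

9.99 Hz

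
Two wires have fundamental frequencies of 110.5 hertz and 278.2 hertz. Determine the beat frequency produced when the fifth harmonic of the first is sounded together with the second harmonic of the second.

Fifth harmonic of the first: 5·110.5 = 552.5 Hz.
Second harmonic of the second: 2·278.2 = 556.4 Hz.
f_beat = |552.5 − 556.4| = 3.9 Hz.

3.9 Hz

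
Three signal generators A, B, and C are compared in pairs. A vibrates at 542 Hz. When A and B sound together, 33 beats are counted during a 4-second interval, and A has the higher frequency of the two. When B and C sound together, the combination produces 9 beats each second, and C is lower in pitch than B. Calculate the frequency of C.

A–B: Beat frequency = 33/4 = 8.25 Hz.
B is below A, so f_B = 542 − 8.25 = 533.75 Hz.
C is below B, so f_C = 533.75 − 9 = 524.75 Hz.

524.75 Hz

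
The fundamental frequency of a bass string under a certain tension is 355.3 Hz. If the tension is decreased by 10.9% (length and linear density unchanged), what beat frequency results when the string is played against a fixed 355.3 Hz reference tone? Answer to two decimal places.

For a string, f ∝ √T, so the new frequency is 355.3·√0.891 = 335.3776 Hz.
f_beat = |335.3776 − 355.3| = 19.92 Hz.

19.92 Hz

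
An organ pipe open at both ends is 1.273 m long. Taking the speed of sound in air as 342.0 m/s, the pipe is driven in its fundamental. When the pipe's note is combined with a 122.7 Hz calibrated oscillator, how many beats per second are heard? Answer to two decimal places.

11.63 Hz

Open pipe: f_n = n·v/(2L) = 1·342.0/(2·1.273) = 134.3284 Hz.
f_beat = |134.3284 − 122.7| = 11.63 Hz.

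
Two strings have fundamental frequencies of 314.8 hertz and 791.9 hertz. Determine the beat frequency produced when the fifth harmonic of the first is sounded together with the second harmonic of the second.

9.8 Hz

Fifth harmonic of the first: 5·314.8 = 1574.0 Hz.
Second harmonic of the second: 2·791.9 = 1583.8 Hz.
f_beat = |1574.0 − 1583.8| = 9.8 Hz.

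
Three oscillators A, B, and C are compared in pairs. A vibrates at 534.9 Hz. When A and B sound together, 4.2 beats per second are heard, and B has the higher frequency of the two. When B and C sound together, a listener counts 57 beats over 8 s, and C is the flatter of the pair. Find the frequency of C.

B is above A, so f_B = 534.9 + 4.2 = 539.1 Hz.
B–C: Beat frequency = 57/8 = 7.125 Hz.
C is below B, so f_C = 539.1 − 7.125 = 531.975 Hz.

531.975 Hz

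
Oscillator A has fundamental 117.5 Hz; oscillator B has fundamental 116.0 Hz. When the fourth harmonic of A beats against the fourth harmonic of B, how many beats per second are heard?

Fourth harmonic of the first: 4·117.5 = 470.0 Hz.
Fourth harmonic of the second: 4·116.0 = 464.0 Hz.
f_beat = |470.0 − 464.0| = 6.0 Hz.

6.0 Hz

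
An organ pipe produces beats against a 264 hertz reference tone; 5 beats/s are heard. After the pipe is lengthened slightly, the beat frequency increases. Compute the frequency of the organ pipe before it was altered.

|f − 264| = 5, so the organ pipe was at either 259 Hz or 269 Hz.
A longer pipe has a lower fundamental; the adjustment lowers the organ pipe's frequency.
The beat rate rose, so the adjustment moved the organ pipe further from 264 Hz — it was already below the reference.

259 Hz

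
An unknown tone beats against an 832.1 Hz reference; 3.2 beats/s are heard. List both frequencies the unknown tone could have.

828.9 Hz or 835.3 Hz

|f − 832.1| = 3.2, so f = 832.1 ± 3.2.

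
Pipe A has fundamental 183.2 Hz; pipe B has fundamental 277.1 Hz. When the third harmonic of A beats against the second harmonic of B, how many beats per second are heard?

Third harmonic of the first: 3·183.2 = 549.6 Hz.
Second harmonic of the second: 2·277.1 = 554.2 Hz.
f_beat = |549.6 − 554.2| = 4.6 Hz.

4.6 Hz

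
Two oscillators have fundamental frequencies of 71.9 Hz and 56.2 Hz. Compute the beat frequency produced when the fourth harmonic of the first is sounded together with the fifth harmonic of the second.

Fourth harmonic of the first: 4·71.9 = 287.6 Hz.
Fifth harmonic of the second: 5·56.2 = 281.0 Hz.
f_beat = |287.6 − 281.0| = 6.6 Hz.

6.6 Hz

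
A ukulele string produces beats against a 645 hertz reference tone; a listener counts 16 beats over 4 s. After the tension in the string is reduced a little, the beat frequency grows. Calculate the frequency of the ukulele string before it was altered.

641 Hz

Beat frequency = 16/4 = 4 Hz.
|f − 645| = 4, so the ukulele string was at either 641 Hz or 649 Hz.
Lower tension means lower frequency; the adjustment lowers the ukulele string's frequency.
The beat rate rose, so the adjustment moved the ukulele string further from 645 Hz — it was already below the reference.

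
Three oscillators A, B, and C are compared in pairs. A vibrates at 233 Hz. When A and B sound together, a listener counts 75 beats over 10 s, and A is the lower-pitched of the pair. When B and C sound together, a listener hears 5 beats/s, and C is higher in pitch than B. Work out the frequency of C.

245.5 Hz

A–B: Beat frequency = 75/10 = 7.5 Hz.
B is above A, so f_B = 233 + 7.5 = 240.5 Hz.
C is above B, so f_C = 240.5 + 5 = 245.5 Hz.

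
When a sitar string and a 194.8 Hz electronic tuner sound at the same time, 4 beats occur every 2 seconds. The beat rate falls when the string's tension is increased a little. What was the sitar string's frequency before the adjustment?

Beat frequency = 4/2 = 2 Hz.
|f − 194.8| = 2, so the sitar string was at either 192.8 Hz or 196.8 Hz.
Higher tension means higher frequency; the adjustment raises the sitar string's frequency.
The beat rate fell, so the adjustment moved the sitar string toward 194.8 Hz — it must have started below the reference.

192.8 Hz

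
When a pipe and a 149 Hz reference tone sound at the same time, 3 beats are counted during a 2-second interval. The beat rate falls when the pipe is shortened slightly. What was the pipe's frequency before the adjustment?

Beat frequency = 3/2 = 1.5 Hz.
|f − 149| = 1.5, so the pipe was at either 147.5 Hz or 150.5 Hz.
A shorter pipe has a higher fundamental; the adjustment raises the pipe's frequency.
The beat rate fell, so the adjustment moved the pipe toward 149 Hz — it must have started below the reference.

147.5 Hz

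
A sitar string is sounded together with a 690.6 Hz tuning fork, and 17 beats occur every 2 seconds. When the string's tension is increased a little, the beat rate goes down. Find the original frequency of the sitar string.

Beat frequency = 17/2 = 8.5 Hz.
|f − 690.6| = 8.5, so the sitar string was at either 682.1 Hz or 699.1 Hz.
Higher tension means higher frequency; the adjustment raises the sitar string's frequency.
The beat rate fell, so the adjustment moved the sitar string toward 690.6 Hz — it must have started below the reference.

682.1 Hz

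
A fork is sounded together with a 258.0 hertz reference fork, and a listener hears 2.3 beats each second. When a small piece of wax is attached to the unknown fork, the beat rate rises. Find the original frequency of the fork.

|f − 258.0| = 2.3, so the fork was at either 255.7 Hz or 260.3 Hz.
Loading a fork with wax lowers its frequency; the adjustment lowers the fork's frequency.
The beat rate rose, so the adjustment moved the fork further from 258.0 Hz — it was already below the reference.

255.7 Hz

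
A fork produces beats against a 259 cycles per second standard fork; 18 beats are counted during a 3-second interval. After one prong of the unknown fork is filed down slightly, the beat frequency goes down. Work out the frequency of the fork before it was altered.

253 Hz

Beat frequency = 18/3 = 6 Hz.
|f − 259| = 6, so the fork was at either 253 Hz or 265 Hz.
Filing a prong removes mass and raises the fork's frequency; the adjustment raises the fork's frequency.
The beat rate fell, so the adjustment moved the fork toward 259 Hz — it must have started below the reference.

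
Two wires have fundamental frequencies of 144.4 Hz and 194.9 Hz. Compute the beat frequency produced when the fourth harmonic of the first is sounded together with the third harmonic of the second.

Fourth harmonic of the first: 4·144.4 = 577.6 Hz.
Third harmonic of the second: 3·194.9 = 584.7 Hz.
f_beat = |577.6 − 584.7| = 7.1 Hz.

7.1 Hz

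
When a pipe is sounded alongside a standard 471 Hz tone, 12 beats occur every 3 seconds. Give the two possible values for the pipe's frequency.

467 Hz or 475 Hz

Beat frequency = 12/3 = 4 Hz.
|f − 471| = 4, so f = 471 ± 4.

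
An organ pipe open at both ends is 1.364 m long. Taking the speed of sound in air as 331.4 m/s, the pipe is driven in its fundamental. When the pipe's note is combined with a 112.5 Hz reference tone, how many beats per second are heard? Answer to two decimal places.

Open pipe: f_n = n·v/(2L) = 1·331.4/(2·1.364) = 121.4809 Hz.
f_beat = |121.4809 − 112.5| = 8.98 Hz.

8.98 Hz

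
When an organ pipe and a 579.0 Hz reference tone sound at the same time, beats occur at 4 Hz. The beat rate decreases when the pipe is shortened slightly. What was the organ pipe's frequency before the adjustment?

575 Hz

|f − 579.0| = 4, so the organ pipe was at either 575 Hz or 583 Hz.
A shorter pipe has a higher fundamental; the adjustment raises the organ pipe's frequency.
The beat rate fell, so the adjustment moved the organ pipe toward 579.0 Hz — it must have started below the reference.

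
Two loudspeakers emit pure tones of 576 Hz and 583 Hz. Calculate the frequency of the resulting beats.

f_beat = |f₁ − f₂|.
|576 − 583| = 7 Hz.

7 Hz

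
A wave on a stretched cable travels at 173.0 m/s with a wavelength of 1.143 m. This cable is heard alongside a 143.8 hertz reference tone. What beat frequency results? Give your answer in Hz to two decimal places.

7.56 Hz

Source frequency f = v/λ = 173.0/1.143 = 151.3561 Hz.
f_beat = |151.3561 − 143.8| = 7.56 Hz.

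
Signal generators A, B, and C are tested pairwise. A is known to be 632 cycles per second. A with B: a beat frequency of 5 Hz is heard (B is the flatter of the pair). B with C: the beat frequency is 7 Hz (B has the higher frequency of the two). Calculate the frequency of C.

B is below A, so f_B = 632 − 5 = 627 Hz.
C is below B, so f_C = 627 − 7 = 620 Hz.

620 Hz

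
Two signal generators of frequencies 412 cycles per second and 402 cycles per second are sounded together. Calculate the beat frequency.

f_beat = |f₁ − f₂|.
|412 − 402| = 10 Hz.

10 Hz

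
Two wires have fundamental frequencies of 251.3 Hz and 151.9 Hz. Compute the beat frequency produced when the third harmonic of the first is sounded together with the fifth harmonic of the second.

5.6 Hz

Third harmonic of the first: 3·251.3 = 753.9 Hz.
Fifth harmonic of the second: 5·151.9 = 759.5 Hz.
f_beat = |753.9 − 759.5| = 5.6 Hz.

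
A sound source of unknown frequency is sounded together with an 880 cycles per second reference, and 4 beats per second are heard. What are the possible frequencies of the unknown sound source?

|f − 880| = 4, so f = 880 ± 4.

876 Hz or 884 Hz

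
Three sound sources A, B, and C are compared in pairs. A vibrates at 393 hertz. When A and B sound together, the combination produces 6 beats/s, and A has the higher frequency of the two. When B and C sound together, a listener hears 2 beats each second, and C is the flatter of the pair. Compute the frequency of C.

385 Hz

B is below A, so f_B = 393 − 6 = 387 Hz.
C is below B, so f_C = 387 − 2 = 385 Hz.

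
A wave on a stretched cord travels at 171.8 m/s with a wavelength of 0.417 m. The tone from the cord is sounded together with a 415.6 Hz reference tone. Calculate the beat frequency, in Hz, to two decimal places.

Source frequency f = v/λ = 171.8/0.417 = 411.9904 Hz.
f_beat = |411.9904 − 415.6| = 3.61 Hz.

3.61 Hz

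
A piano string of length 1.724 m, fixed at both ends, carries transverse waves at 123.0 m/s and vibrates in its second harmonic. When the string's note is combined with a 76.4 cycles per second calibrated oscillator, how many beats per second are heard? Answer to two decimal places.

5.05 Hz

For a string fixed at both ends, f_n = n·v/(2L) = 2·123.0/(2·1.724) = 71.3457 Hz.
f_beat = |71.3457 − 76.4| = 5.05 Hz.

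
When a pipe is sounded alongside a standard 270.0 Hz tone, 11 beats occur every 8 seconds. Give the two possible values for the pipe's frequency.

268.625 Hz or 271.375 Hz

Beat frequency = 11/8 = 1.375 Hz.
|f − 270.0| = 1.375, so f = 270.0 ± 1.375.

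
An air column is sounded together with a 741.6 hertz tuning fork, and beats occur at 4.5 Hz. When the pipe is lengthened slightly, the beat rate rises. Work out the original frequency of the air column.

|f − 741.6| = 4.5, so the air column was at either 737.1 Hz or 746.1 Hz.
A longer pipe has a lower fundamental; the adjustment lowers the air column's frequency.
The beat rate rose, so the adjustment moved the air column further from 741.6 Hz — it was already below the reference.

737.1 Hz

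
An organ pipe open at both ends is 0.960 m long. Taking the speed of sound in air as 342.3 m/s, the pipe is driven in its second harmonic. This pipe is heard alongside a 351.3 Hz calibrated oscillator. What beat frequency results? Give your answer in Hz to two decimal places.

5.26 Hz

Open pipe: f_n = n·v/(2L) = 2·342.3/(2·0.960) = 356.5625 Hz.
f_beat = |356.5625 − 351.3| = 5.26 Hz.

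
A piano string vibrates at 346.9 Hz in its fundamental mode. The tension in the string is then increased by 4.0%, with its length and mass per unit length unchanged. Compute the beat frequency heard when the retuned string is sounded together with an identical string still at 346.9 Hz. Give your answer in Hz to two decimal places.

6.87 Hz

For a string, f ∝ √T, so the new frequency is 346.9·√1.040 = 353.7700 Hz.
f_beat = |353.7700 − 346.9| = 6.87 Hz.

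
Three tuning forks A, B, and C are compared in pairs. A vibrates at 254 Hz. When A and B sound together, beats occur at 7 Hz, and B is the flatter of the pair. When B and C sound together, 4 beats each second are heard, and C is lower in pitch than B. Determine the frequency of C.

243 Hz

B is below A, so f_B = 254 − 7 = 247 Hz.
C is below B, so f_C = 247 − 4 = 243 Hz.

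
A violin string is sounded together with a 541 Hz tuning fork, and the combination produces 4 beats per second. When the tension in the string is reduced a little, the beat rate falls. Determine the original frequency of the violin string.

|f − 541| = 4, so the violin string was at either 537 Hz or 545 Hz.
Lower tension means lower frequency; the adjustment lowers the violin string's frequency.
The beat rate fell, so the adjustment moved the violin string toward 541 Hz — it must have started above the reference.

545 Hz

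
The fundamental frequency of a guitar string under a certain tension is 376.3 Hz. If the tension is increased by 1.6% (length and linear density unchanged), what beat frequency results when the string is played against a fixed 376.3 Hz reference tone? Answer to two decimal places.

3.00 Hz

For a string, f ∝ √T, so the new frequency is 376.3·√1.016 = 379.2985 Hz.
f_beat = |379.2985 − 376.3| = 3.00 Hz.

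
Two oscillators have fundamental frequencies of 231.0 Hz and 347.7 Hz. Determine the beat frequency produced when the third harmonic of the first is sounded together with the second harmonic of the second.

Third harmonic of the first: 3·231.0 = 693.0 Hz.
Second harmonic of the second: 2·347.7 = 695.4 Hz.
f_beat = |693.0 − 695.4| = 2.4 Hz.

2.4 Hz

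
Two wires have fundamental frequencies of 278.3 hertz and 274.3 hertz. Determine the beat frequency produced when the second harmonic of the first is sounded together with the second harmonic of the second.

Second harmonic of the first: 2·278.3 = 556.6 Hz.
Second harmonic of the second: 2·274.3 = 548.6 Hz.
f_beat = |556.6 − 548.6| = 8.0 Hz.

8.0 Hz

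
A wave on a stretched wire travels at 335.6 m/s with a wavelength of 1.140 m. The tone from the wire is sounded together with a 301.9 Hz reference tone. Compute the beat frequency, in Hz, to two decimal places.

7.51 Hz

Source frequency f = v/λ = 335.6/1.140 = 294.3860 Hz.
f_beat = |294.3860 − 301.9| = 7.51 Hz.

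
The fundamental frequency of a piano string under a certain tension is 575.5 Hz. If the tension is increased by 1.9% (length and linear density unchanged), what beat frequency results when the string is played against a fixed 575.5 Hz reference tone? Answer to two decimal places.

For a string, f ∝ √T, so the new frequency is 575.5·√1.019 = 580.9415 Hz.
f_beat = |580.9415 − 575.5| = 5.44 Hz.

5.44 Hz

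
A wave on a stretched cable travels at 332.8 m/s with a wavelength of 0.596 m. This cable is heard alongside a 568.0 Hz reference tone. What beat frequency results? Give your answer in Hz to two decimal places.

9.61 Hz

Source frequency f = v/λ = 332.8/0.596 = 558.3893 Hz.
f_beat = |558.3893 − 568.0| = 9.61 Hz.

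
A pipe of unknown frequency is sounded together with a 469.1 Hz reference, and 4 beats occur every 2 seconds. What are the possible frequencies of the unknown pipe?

467.1 Hz or 471.1 Hz

Beat frequency = 4/2 = 2 Hz.
|f − 469.1| = 2, so f = 469.1 ± 2.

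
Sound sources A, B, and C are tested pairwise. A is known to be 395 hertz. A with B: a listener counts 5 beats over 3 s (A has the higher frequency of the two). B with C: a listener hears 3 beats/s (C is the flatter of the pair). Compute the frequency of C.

A–B: Beat frequency = 5/3 = 1.6667 Hz.
B is below A, so f_B = 395 − 1.6667 = 393.3333 Hz.
C is below B, so f_C = 393.3333 − 3 = 390.3333 Hz.

390.3333 Hz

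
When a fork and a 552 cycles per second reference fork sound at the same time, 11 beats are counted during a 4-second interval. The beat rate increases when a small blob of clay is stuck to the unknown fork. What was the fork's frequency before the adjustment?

549.25 Hz

Beat frequency = 11/4 = 2.75 Hz.
|f − 552| = 2.75, so the fork was at either 549.25 Hz or 554.75 Hz.
Adding mass to a fork lowers its frequency; the adjustment lowers the fork's frequency.
The beat rate rose, so the adjustment moved the fork further from 552 Hz — it was already below the reference.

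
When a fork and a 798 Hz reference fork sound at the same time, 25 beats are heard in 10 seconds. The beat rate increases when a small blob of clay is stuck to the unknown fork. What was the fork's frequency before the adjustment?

Beat frequency = 25/10 = 2.5 Hz.
|f − 798| = 2.5, so the fork was at either 795.5 Hz or 800.5 Hz.
Adding mass to a fork lowers its frequency; the adjustment lowers the fork's frequency.
The beat rate rose, so the adjustment moved the fork further from 798 Hz — it was already below the reference.

795.5 Hz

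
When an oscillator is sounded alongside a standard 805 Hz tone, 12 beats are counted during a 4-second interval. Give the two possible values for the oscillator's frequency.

802 Hz or 808 Hz

Beat frequency = 12/4 = 3 Hz.
|f − 805| = 3, so f = 805 ± 3.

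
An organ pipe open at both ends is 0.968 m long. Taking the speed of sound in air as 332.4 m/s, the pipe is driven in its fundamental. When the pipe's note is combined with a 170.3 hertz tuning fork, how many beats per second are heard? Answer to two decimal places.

Open pipe: f_n = n·v/(2L) = 1·332.4/(2·0.968) = 171.6942 Hz.
f_beat = |171.6942 − 170.3| = 1.39 Hz.

1.39 Hz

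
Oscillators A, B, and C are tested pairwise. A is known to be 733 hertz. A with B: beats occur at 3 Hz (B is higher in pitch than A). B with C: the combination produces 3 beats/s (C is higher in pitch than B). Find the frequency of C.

B is above A, so f_B = 733 + 3 = 736 Hz.
C is above B, so f_C = 736 + 3 = 739 Hz.

739 Hz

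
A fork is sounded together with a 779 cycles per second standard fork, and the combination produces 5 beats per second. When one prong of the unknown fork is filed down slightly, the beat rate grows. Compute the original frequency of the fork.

|f − 779| = 5, so the fork was at either 774 Hz or 784 Hz.
Filing a prong removes mass and raises the fork's frequency; the adjustment raises the fork's frequency.
The beat rate rose, so the adjustment moved the fork further from 779 Hz — it was already above the reference.

784 Hz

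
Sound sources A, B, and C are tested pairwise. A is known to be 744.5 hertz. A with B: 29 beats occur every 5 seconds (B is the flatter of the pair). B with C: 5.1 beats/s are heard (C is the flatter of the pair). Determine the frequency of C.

733.6 Hz

A–B: Beat frequency = 29/5 = 5.8 Hz.
B is below A, so f_B = 744.5 − 5.8 = 738.7 Hz.
C is below B, so f_C = 738.7 − 5.1 = 733.6 Hz.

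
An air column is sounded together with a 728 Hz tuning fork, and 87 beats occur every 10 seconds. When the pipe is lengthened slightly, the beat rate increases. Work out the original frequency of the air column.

Beat frequency = 87/10 = 8.7 Hz.
|f − 728| = 8.7, so the air column was at either 719.3 Hz or 736.7 Hz.
A longer pipe has a lower fundamental; the adjustment lowers the air column's frequency.
The beat rate rose, so the adjustment moved the air column further from 728 Hz — it was already below the reference.

719.3 Hz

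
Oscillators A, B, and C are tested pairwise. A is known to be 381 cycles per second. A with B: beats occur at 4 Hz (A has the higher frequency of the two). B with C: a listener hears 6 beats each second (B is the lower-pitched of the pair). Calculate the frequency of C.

383 Hz

B is below A, so f_B = 381 − 4 = 377 Hz.
C is above B, so f_C = 377 + 6 = 383 Hz.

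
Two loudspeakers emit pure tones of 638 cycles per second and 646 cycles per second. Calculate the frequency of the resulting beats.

8 Hz

Beats arise from superposition of two nearby frequencies; the beat rate is |f₁ − f₂|.
|638 − 646| = 8 Hz.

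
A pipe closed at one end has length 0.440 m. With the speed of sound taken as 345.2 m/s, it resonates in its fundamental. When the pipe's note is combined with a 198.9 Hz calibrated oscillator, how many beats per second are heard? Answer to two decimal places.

2.76 Hz

Closed pipe (odd harmonics): f_n = n·v/(4L) = 1·345.2/(4·0.440) = 196.1364 Hz.
f_beat = |196.1364 − 198.9| = 2.76 Hz.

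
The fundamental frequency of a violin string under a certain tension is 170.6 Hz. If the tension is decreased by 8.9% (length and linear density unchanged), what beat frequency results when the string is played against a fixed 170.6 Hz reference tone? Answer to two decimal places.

7.77 Hz

For a string, f ∝ √T, so the new frequency is 170.6·√0.911 = 162.8314 Hz.
f_beat = |162.8314 − 170.6| = 7.77 Hz.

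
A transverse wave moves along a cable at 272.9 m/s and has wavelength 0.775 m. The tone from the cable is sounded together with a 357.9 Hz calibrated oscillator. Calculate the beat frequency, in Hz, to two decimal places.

5.77 Hz

Source frequency f = v/λ = 272.9/0.775 = 352.1290 Hz.
f_beat = |352.1290 − 357.9| = 5.77 Hz.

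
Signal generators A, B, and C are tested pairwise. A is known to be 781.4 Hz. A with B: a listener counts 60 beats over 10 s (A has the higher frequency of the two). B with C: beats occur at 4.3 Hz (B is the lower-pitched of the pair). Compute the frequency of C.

A–B: Beat frequency = 60/10 = 6 Hz.
B is below A, so f_B = 781.4 − 6 = 775.4 Hz.
C is above B, so f_C = 775.4 + 4.3 = 779.7 Hz.

779.7 Hz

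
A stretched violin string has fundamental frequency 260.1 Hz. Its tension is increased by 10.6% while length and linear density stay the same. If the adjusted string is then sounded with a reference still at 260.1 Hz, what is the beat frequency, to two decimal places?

For a string, f ∝ √T, so the new frequency is 260.1·√1.106 = 273.5382 Hz.
f_beat = |273.5382 − 260.1| = 13.44 Hz.

13.44 Hz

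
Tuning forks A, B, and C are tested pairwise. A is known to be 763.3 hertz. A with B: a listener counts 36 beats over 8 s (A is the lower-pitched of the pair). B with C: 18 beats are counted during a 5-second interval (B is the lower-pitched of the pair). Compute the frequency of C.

A–B: Beat frequency = 36/8 = 4.5 Hz.
B is above A, so f_B = 763.3 + 4.5 = 767.8 Hz.
B–C: Beat frequency = 18/5 = 3.6 Hz.
C is above B, so f_C = 767.8 + 3.6 = 771.4 Hz.

771.4 Hz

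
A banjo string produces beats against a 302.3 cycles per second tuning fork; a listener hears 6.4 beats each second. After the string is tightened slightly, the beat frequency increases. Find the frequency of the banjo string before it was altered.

308.7 Hz

|f − 302.3| = 6.4, so the banjo string was at either 295.9 Hz or 308.7 Hz.
Increasing tension raises a string's frequency; the adjustment raises the banjo string's frequency.
The beat rate rose, so the adjustment moved the banjo string further from 302.3 Hz — it was already above the reference.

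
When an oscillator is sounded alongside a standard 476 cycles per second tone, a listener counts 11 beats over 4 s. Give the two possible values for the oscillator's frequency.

473.25 Hz or 478.75 Hz

Beat frequency = 11/4 = 2.75 Hz.
|f − 476| = 2.75, so f = 476 ± 2.75.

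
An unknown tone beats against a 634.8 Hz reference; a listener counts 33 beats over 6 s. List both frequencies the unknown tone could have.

629.3 Hz or 640.3 Hz

Beat frequency = 33/6 = 5.5 Hz.
|f − 634.8| = 5.5, so f = 634.8 ± 5.5.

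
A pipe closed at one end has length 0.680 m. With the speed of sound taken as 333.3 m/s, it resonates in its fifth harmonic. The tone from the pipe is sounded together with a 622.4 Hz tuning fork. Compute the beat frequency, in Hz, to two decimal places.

9.72 Hz

Closed pipe (odd harmonics): f_n = n·v/(4L) = 5·333.3/(4·0.680) = 612.6838 Hz.
f_beat = |612.6838 − 622.4| = 9.72 Hz.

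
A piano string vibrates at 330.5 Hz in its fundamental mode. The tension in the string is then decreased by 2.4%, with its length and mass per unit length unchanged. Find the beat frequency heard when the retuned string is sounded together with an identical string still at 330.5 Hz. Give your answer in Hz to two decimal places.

For a string, f ∝ √T, so the new frequency is 330.5·√0.976 = 326.5099 Hz.
f_beat = |326.5099 − 330.5| = 3.99 Hz.

3.99 Hz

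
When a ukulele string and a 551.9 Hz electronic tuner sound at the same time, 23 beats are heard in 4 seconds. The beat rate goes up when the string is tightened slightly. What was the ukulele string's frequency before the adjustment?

557.65 Hz

Beat frequency = 23/4 = 5.75 Hz.
|f − 551.9| = 5.75, so the ukulele string was at either 546.15 Hz or 557.65 Hz.
Increasing tension raises a string's frequency; the adjustment raises the ukulele string's frequency.
The beat rate rose, so the adjustment moved the ukulele string further from 551.9 Hz — it was already above the reference.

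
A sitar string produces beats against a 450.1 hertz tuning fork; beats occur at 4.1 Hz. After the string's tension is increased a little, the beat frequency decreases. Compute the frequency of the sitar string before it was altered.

446 Hz

|f − 450.1| = 4.1, so the sitar string was at either 446 Hz or 454.2 Hz.
Higher tension means higher frequency; the adjustment raises the sitar string's frequency.
The beat rate fell, so the adjustment moved the sitar string toward 450.1 Hz — it must have started below the reference.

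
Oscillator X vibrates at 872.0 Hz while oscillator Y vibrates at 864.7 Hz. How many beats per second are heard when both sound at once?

Beats arise from superposition of two nearby frequencies; the beat rate is |f₁ − f₂|.
|872.0 − 864.7| = 7.3 Hz.

7.3 Hz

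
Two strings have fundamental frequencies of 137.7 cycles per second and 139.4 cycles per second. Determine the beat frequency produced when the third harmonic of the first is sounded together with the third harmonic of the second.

5.1 Hz

Third harmonic of the first: 3·137.7 = 413.1 Hz.
Third harmonic of the second: 3·139.4 = 418.2 Hz.
f_beat = |413.1 − 418.2| = 5.1 Hz.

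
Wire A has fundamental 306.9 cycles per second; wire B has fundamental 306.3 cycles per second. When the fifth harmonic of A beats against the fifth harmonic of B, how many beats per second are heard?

3.0 Hz

Fifth harmonic of the first: 5·306.9 = 1534.5 Hz.
Fifth harmonic of the second: 5·306.3 = 1531.5 Hz.
f_beat = |1534.5 − 1531.5| = 3.0 Hz.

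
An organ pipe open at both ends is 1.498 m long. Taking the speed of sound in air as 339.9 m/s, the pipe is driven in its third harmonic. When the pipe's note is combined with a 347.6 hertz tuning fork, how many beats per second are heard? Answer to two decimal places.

Open pipe: f_n = n·v/(2L) = 3·339.9/(2·1.498) = 340.3538 Hz.
f_beat = |340.3538 − 347.6| = 7.25 Hz.

7.25 Hz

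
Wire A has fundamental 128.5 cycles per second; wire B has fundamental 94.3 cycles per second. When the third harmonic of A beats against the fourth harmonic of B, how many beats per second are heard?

8.3 Hz

Third harmonic of the first: 3·128.5 = 385.5 Hz.
Fourth harmonic of the second: 4·94.3 = 377.2 Hz.
f_beat = |385.5 − 377.2| = 8.3 Hz.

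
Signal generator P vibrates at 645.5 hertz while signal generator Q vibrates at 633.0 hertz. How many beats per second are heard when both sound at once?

12.5 Hz

Beats arise from superposition of two nearby frequencies; the beat rate is |f₁ − f₂|.
|645.5 − 633.0| = 12.5 Hz.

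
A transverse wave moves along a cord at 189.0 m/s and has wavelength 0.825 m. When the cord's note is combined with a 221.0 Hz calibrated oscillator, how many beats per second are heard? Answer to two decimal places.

8.09 Hz

Source frequency f = v/λ = 189.0/0.825 = 229.0909 Hz.
f_beat = |229.0909 − 221.0| = 8.09 Hz.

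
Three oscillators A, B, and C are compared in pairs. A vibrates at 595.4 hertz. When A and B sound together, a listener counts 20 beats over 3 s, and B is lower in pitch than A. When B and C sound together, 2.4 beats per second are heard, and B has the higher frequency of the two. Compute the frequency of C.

586.3333 Hz

A–B: Beat frequency = 20/3 = 6.6667 Hz.
B is below A, so f_B = 595.4 − 6.6667 = 588.7333 Hz.
C is below B, so f_C = 588.7333 − 2.4 = 586.3333 Hz.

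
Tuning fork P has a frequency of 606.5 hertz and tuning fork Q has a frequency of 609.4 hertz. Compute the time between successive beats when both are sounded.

0.345 s

f_beat = |606.5 − 609.4| = 2.9 Hz.
Beat period T = 1 / f_beat = 1 / 2.9 s.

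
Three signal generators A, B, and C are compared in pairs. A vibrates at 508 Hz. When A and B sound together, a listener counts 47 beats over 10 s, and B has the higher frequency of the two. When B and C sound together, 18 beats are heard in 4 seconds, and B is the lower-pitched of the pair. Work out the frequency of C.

517.2 Hz

A–B: Beat frequency = 47/10 = 4.7 Hz.
B is above A, so f_B = 508 + 4.7 = 512.7 Hz.
B–C: Beat frequency = 18/4 = 4.5 Hz.
C is above B, so f_C = 512.7 + 4.5 = 517.2 Hz.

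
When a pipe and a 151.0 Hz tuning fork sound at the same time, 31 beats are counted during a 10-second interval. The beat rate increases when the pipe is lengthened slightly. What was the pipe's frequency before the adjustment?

Beat frequency = 31/10 = 3.1 Hz.
|f − 151.0| = 3.1, so the pipe was at either 147.9 Hz or 154.1 Hz.
A longer pipe has a lower fundamental; the adjustment lowers the pipe's frequency.
The beat rate rose, so the adjustment moved the pipe further from 151.0 Hz — it was already below the reference.

147.9 Hz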